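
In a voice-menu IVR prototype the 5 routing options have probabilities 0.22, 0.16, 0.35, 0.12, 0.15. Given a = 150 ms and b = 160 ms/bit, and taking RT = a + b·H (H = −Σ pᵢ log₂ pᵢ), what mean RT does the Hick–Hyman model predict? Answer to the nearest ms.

504 ms

H = 0.22·log₂(1/0.22) + 0.16·log₂(1/0.16) + 0.35·log₂(1/0.35) + 0.12·log₂(1/0.12) + 0.15·log₂(1/0.15) = 2.2113 bits.
RT = 150 + 160 × 2.2113 = 503.81 ms.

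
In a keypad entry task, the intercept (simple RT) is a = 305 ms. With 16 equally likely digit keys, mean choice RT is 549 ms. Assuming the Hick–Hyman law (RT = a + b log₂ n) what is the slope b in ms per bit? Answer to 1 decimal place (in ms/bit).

log₂(16) = 4 bits.
b = (RT − a)/log₂ n = (549 − 305) / 4 = 61.000 ms/bit.

61.0 ms/bit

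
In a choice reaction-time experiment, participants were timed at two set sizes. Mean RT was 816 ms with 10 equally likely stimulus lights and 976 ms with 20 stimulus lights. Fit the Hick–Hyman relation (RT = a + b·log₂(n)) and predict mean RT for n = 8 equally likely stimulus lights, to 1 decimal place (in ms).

764.5 ms

Solve the two-equation system in a and b:
  b = (976 − 816) / (log₂ 20 − log₂ 10) = 160 / (4.3219 − 3.3219) = 160.000 ms/bit
  a = 816 − 160.000 × 3.3219 = 284.492 ms
Then RT(8) = 284.492 + 160.000 × log₂ 8 = 284.492 + 160.000 × 3 ≈ 764.492 ms.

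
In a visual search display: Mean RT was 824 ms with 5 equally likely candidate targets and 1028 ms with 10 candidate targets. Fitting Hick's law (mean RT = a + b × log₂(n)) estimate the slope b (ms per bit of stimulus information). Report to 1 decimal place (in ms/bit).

204.0 ms/bit

Slope: b = (1028 − 824) / (log₂ 10 − log₂ 5) = 204/1.0000 = 204.000 ms/bit.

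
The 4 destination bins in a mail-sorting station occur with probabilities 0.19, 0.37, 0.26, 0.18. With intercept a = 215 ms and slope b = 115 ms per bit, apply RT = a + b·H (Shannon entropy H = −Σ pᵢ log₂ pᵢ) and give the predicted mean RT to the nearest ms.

Entropy contributions −pᵢ log₂ pᵢ: 0.4552, 0.5307, 0.5053, 0.4453; sum H = 1.9366 bits.
RT = a + bH = 215 + 115·1.9366 = 437.70 ms.

438 ms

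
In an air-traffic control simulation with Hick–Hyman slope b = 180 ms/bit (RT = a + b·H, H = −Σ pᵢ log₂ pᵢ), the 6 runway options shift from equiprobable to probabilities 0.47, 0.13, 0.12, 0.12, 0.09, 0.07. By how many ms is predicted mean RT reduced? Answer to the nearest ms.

Equiprobable entropy H₀ = log₂ 6 = 2.5850 bits.
Skewed entropy H = −Σ pᵢ log₂ pᵢ = 2.2099 bits.
ΔRT = b·(H₀ − H) = 180 × 0.3750 = 67.50 ms.

68 ms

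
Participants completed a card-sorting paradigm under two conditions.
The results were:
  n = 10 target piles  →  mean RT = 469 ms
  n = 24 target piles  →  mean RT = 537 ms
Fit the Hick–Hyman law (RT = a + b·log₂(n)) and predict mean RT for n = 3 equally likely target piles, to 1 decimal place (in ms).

Solve the two-equation system in a and b:
  b = (537 − 469) / (log₂ 24 − log₂ 10) = 68 / (4.5850 − 3.3219) = 53.839 ms/bit
  a = 469 − 53.839 × 3.3219 = 290.152 ms
Then RT(3) = 290.152 + 53.839 × log₂ 3 = 290.152 + 53.839 × 1.5850 ≈ 375.484 ms.

375.5 ms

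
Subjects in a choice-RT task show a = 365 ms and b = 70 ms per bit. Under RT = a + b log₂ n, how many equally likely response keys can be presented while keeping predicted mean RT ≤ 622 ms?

Information budget: (622 − 365)/70 = 3.6714 bits, so n ≤ 2^3.6714 = 12.741 → at most 12.

12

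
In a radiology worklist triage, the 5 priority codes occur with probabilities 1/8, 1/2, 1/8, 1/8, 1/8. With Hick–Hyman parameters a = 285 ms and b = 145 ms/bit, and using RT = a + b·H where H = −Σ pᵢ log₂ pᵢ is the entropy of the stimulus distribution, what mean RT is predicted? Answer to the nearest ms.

H = −Σ pᵢ log₂ pᵢ = 0.125·3 + 0.5·1 + 0.125·3 + 0.125·3 + 0.125·3 = 2.000 bits.
RT = 285 + 145 × 2.000 = 575.00 ms.

575 ms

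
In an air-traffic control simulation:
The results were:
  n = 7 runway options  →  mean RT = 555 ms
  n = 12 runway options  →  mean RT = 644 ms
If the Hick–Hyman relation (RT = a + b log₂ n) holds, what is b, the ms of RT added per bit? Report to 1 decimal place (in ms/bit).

Slope: b = (644 − 555) / (log₂ 12 − log₂ 7) = 89/0.7776 = 114.454 ms/bit.

114.5 ms/bit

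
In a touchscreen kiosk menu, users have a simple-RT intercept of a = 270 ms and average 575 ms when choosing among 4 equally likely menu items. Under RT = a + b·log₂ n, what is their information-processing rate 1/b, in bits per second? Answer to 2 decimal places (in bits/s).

6.56 bits/s

Choice component = 575 − 270 = 305 ms over log₂(4) = 2 bits.
b = 305 / 2 = 152.500 ms/bit, so 1/b = 6.557 bits/s.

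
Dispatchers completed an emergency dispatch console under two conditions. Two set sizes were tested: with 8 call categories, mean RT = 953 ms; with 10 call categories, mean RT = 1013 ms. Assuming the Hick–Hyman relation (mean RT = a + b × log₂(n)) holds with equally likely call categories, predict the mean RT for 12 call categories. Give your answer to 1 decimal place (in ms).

With log₂ n on the abscissa the relation is linear; from the two conditions:
  b = (1013 − 953) / (log₂ 10 − log₂ 8) = 60 / (3.3219 − 3) = 186.377 ms/bit
  a = 953 − 186.377 × 3 = 393.869 ms
Then RT(12) = 393.869 + 186.377 × log₂ 12 = 393.869 + 186.377 × 3.5850 ≈ 1062.024 ms.

1062.0 ms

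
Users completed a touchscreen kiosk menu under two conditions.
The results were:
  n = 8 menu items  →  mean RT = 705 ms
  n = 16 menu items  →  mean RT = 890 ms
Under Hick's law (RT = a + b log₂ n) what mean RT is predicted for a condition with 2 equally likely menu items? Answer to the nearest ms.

Solve the two-equation system in a and b:
  b = (890 − 705) / (log₂ 16 − log₂ 8) = 185 / (4 − 3) = 185 ms/bit
  a = 705 − 185 × 3 = 150 ms
Then RT(2) = 150 + 185 × log₂ 2 = 150 + 185 × 1 ≈ 335.000 ms.

335 ms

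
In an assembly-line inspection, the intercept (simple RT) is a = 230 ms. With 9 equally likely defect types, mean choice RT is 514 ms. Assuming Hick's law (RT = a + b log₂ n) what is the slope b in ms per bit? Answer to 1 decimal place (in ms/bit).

89.6 ms/bit

b = (514 − 230) / log₂(9) = 284 / 3.1699 = 89.592 ms/bit.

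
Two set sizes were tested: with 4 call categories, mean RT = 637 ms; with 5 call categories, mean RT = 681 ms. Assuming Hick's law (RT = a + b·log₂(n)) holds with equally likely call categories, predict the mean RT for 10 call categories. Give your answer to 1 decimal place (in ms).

With log₂ n on the abscissa the relation is linear; from the two conditions:
  b = (681 − 637) / (log₂ 5 − log₂ 4) = 44 / (2.3219 − 2) = 136.676 ms/bit
  a = 637 − 136.676 × 2 = 363.647 ms
Then RT(10) = 363.647 + 136.676 × log₂ 10 = 363.647 + 136.676 × 3.3219 ≈ 817.676 ms.

817.7 ms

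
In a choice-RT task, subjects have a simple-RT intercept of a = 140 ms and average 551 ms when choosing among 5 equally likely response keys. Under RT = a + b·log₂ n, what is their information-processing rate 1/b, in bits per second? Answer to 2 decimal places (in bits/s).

5.65 bits/s

b = (551 − 140)/log₂ 5 = 411/2.3219 = 177.008 ms per bit = 0.17701 s/bit; the reciprocal is 5.649 bits/s.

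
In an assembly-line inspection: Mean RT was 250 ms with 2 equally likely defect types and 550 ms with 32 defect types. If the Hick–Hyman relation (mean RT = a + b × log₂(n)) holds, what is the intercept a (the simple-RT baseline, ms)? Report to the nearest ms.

The slope on a log₂ axis is (550 − 250) / (5 − 1) = 75 ms/bit.
Intercept: a = 250 − 75·log₂(2) = 175.000 ms.

175 ms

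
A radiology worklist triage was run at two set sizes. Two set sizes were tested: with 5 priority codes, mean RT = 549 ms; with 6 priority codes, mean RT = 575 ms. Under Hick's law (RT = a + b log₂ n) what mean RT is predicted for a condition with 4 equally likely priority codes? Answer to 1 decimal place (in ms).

517.2 ms

With log₂ n on the abscissa the relation is linear; from the two conditions:
  b = (575 − 549) / (log₂ 6 − log₂ 5) = 26 / (2.5850 − 2.3219) = 98.846 ms/bit
  a = 549 − 98.846 × 2.3219 = 319.486 ms
Then RT(4) = 319.486 + 98.846 × log₂ 4 = 319.486 + 98.846 × 2 ≈ 517.179 ms.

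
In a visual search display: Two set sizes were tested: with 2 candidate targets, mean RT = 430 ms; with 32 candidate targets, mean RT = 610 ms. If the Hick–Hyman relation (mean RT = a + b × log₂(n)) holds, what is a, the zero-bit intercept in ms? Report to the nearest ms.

385 ms

The slope on a log₂ axis is (610 − 430) / (5 − 1) = 45 ms/bit.
a = RT₁ − b·log₂ n₁ = 430 − 45 × 1 = 385.000 ms.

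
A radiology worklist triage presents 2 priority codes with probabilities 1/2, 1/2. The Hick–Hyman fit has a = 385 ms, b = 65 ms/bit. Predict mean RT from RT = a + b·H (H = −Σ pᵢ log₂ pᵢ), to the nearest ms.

Each term −pᵢ log₂ pᵢ: 0.5·1 + 0.5·1; summed, H = 1.000 bits.
Mean RT = a + bH = 385 + 65·1.000 = 450.00 ms.

450 ms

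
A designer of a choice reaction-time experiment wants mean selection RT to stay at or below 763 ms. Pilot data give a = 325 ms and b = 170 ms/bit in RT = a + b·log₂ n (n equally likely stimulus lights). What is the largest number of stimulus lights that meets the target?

5

Set 325 + 170·log₂ n ≤ 763 → log₂ n ≤ (763 − 325)/170 = 2.5765.
So n ≤ 2^2.5765 = 5.965; the largest integer n is 5.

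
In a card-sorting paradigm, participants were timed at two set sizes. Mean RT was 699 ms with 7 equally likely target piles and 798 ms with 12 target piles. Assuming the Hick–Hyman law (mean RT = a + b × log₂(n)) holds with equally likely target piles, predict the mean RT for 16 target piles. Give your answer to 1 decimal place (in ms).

Fit slope and intercept:
  b = (798 − 699) / (log₂ 12 − log₂ 7) = 99 / (3.5850 − 2.8074) = 127.314 ms/bit
  a = 699 − 127.314 × 2.8074 = 341.586 ms
Then RT(16) = 341.586 + 127.314 × log₂ 16 = 341.586 + 127.314 × 4 ≈ 850.840 ms.

850.8 ms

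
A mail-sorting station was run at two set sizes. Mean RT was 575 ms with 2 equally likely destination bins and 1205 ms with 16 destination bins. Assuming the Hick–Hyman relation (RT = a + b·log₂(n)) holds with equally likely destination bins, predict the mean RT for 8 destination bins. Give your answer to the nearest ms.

995 ms

RT is linear in log₂ n, so two points fix the line:
  b = (1205 − 575) / (log₂ 16 − log₂ 2) = 630 / (4 − 1) = 210 ms/bit
  a = 575 − 210 × 1 = 365 ms
Then RT(8) = 365 + 210 × log₂ 8 = 365 + 210 × 3 ≈ 995.000 ms.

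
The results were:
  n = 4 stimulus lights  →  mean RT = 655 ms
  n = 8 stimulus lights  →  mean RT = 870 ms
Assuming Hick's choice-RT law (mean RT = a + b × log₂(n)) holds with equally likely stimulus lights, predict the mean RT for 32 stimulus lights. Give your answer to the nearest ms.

1300 ms

Fit slope and intercept:
  b = (870 − 655) / (log₂ 8 − log₂ 4) = 215 / (3 − 2) = 215 ms/bit
  a = 655 − 215 × 2 = 225 ms
Then RT(32) = 225 + 215 × log₂ 32 = 225 + 215 × 5 ≈ 1300.000 ms.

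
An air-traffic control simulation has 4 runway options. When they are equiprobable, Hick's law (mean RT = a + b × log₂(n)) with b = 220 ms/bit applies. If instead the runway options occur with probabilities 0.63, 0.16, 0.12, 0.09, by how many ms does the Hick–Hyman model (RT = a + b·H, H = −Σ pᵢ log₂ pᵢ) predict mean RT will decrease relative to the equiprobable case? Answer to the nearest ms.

105 ms

Equiprobable entropy H₀ = log₂ 4 = 2.0000 bits.
Skewed entropy H = −Σ pᵢ log₂ pᵢ = 1.5227 bits.
ΔRT = b·(H₀ − H) = 220 × 0.4773 = 105.01 ms.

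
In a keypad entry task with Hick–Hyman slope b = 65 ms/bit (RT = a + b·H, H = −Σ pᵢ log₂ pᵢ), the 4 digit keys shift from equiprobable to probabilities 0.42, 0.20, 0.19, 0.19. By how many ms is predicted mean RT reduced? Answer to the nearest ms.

6 ms

Equiprobable entropy H₀ = log₂ 4 = 2.0000 bits.
Skewed entropy H = −Σ pᵢ log₂ pᵢ = 1.9005 bits.
ΔRT = b·(H₀ − H) = 65 × 0.0995 = 6.47 ms.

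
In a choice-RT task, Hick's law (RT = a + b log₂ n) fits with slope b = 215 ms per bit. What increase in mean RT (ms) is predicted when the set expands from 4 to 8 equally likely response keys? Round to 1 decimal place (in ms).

215.0 ms

Only the slope matters, since a is common to both: ΔRT = b·log₂(n₂/n₁).
log₂(8) − log₂(4) = log₂(8/4) = log₂(2) = 1.
ΔRT = 215 × 1.0000 = 215.000 ms.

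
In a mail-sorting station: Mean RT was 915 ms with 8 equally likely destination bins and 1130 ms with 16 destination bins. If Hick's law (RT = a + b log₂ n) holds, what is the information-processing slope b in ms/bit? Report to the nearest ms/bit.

215 ms/bit

The slope on a log₂ axis is (1130 − 915) / (4 − 3) = 215 ms/bit.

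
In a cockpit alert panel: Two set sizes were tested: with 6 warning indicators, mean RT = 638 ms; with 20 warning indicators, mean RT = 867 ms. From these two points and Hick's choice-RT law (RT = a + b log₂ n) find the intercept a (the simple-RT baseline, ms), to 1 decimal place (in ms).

297.2 ms

b = (RT₂ − RT₁)/(log₂ n₂ − log₂ n₁) = (867 − 638)/(4.3219 − 2.5850) = 131.839 ms/bit.
Intercept: a = 638 − 131.839·log₂(6) = 297.201 ms.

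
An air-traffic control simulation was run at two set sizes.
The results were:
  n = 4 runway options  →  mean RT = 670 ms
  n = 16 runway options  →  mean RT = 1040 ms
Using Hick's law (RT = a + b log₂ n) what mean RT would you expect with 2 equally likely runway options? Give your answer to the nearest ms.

485 ms

Solve the two-equation system in a and b:
  b = (1040 − 670) / (log₂ 16 − log₂ 4) = 370 / (4 − 2) = 185 ms/bit
  a = 670 − 185 × 2 = 300 ms
Then RT(2) = 300 + 185 × log₂ 2 = 300 + 185 × 1 ≈ 485.000 ms.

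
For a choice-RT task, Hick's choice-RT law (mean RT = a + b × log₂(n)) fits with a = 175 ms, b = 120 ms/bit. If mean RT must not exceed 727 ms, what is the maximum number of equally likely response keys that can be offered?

120·log₂ n ≤ 727 − 175 = 552, giving log₂ n ≤ 4.6000 and n ≤ 24.251. The largest whole number is 24.

24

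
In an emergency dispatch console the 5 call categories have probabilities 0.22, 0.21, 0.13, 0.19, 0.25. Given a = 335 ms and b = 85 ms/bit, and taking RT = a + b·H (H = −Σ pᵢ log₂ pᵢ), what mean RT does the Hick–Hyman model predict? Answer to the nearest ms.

530 ms

Entropy contributions −pᵢ log₂ pᵢ: 0.4806, 0.4728, 0.3826, 0.4552, 0.5000; sum H = 2.2913 bits.
RT = a + bH = 335 + 85·2.2913 = 529.76 ms.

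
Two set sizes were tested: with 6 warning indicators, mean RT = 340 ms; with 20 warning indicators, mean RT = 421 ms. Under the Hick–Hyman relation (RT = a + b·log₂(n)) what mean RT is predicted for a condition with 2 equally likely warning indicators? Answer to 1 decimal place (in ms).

266.1 ms

RT is linear in log₂ n, so two points fix the line:
  b = (421 − 340) / (log₂ 20 − log₂ 6) = 81 / (4.3219 − 2.5850) = 46.633 ms/bit
  a = 340 − 46.633 × 2.5850 = 219.455 ms
Then RT(2) = 219.455 + 46.633 × log₂ 2 = 219.455 + 46.633 × 1 ≈ 266.088 ms.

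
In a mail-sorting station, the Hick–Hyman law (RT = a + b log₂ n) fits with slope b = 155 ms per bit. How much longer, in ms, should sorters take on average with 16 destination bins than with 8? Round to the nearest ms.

155 ms

The intercept a cancels: ΔRT = b·(log₂ n₂ − log₂ n₁) = b·log₂(n₂/n₁).
log₂(16) − log₂(8) = log₂(16/8) = log₂(2) = 1.
ΔRT = 155 × 1.0000 = 155.000 ms.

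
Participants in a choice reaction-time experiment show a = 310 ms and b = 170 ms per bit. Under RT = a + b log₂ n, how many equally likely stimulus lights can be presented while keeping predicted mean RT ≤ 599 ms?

3

170·log₂ n ≤ 599 − 310 = 289, giving log₂ n ≤ 1.7000 and n ≤ 3.249. The largest whole number is 3.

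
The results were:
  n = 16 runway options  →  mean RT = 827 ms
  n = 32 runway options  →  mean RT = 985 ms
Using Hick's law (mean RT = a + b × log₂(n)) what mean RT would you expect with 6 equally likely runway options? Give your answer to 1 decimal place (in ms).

603.4 ms

Fit slope and intercept:
  b = (985 − 827) / (log₂ 32 − log₂ 16) = 158 / (5 − 4) = 158.000 ms/bit
  a = 827 − 158.000 × 4 = 195.000 ms
Then RT(6) = 195.000 + 158.000 × log₂ 6 = 195.000 + 158.000 × 2.5850 ≈ 603.424 ms.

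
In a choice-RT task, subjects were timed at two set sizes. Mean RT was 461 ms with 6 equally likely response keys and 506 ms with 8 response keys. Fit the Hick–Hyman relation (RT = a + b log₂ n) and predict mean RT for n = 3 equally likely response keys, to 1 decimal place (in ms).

352.6 ms

With log₂ n on the abscissa the relation is linear; from the two conditions:
  b = (506 − 461) / (log₂ 8 − log₂ 6) = 45 / (3 − 2.5850) = 108.424 ms/bit
  a = 461 − 108.424 × 2.5850 = 180.728 ms
Then RT(3) = 180.728 + 108.424 × log₂ 3 = 180.728 + 108.424 × 1.5850 ≈ 352.576 ms.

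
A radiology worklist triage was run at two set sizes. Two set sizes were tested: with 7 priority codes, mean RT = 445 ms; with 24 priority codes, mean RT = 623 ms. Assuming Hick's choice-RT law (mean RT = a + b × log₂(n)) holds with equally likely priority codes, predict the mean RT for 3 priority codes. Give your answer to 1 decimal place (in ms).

With log₂ n on the abscissa the relation is linear; from the two conditions:
  b = (623 − 445) / (log₂ 24 − log₂ 7) = 178 / (4.5850 − 2.8074) = 100.135 ms/bit
  a = 445 − 100.135 × 2.8074 = 163.887 ms
Then RT(3) = 163.887 + 100.135 × log₂ 3 = 163.887 + 100.135 × 1.5850 ≈ 322.596 ms.

322.6 ms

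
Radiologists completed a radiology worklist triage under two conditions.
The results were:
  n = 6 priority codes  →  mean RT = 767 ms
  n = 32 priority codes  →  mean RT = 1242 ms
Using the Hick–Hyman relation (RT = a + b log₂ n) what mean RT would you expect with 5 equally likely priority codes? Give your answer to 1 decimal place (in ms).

RT is linear in log₂ n, so two points fix the line:
  b = (1242 − 767) / (log₂ 32 − log₂ 6) = 475 / (5 − 2.5850) = 196.684 ms/bit
  a = 767 − 196.684 × 2.5850 = 258.578 ms
Then RT(5) = 258.578 + 196.684 × log₂ 5 = 258.578 + 196.684 × 2.3219 ≈ 715.265 ms.

715.3 ms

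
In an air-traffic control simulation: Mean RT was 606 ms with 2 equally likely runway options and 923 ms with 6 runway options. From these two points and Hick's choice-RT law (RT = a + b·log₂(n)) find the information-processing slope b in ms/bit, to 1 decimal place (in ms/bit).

Slope: b = (923 − 606) / (log₂ 6 − log₂ 2) = 317/1.5850 = 200.005 ms/bit.

200.0 ms/bit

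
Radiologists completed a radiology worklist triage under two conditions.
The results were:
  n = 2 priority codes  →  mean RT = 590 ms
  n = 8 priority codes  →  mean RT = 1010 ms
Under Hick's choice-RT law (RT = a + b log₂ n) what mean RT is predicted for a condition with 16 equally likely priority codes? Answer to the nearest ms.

1220 ms

Fit slope and intercept:
  b = (1010 − 590) / (log₂ 8 − log₂ 2) = 420 / (3 − 1) = 210 ms/bit
  a = 590 − 210 × 1 = 380 ms
Then RT(16) = 380 + 210 × log₂ 16 = 380 + 210 × 4 ≈ 1220.000 ms.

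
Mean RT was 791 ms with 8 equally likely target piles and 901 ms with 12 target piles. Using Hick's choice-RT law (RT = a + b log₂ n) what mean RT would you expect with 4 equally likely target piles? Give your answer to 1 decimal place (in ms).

RT is linear in log₂ n, so two points fix the line:
  b = (901 − 791) / (log₂ 12 − log₂ 8) = 110 / (3.5850 − 3) = 188.046 ms/bit
  a = 791 − 188.046 × 3 = 226.861 ms
Then RT(4) = 226.861 + 188.046 × log₂ 4 = 226.861 + 188.046 × 2 ≈ 602.954 ms.

603.0 ms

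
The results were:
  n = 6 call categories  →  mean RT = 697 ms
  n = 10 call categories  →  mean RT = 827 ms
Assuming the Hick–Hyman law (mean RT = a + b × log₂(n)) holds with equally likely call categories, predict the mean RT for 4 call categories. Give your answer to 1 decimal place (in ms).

593.8 ms

RT is linear in log₂ n, so two points fix the line:
  b = (827 − 697) / (log₂ 10 − log₂ 6) = 130 / (3.3219 − 2.5850) = 176.399 ms/bit
  a = 697 − 176.399 × 2.5850 = 241.015 ms
Then RT(4) = 241.015 + 176.399 × log₂ 4 = 241.015 + 176.399 × 2 ≈ 593.813 ms.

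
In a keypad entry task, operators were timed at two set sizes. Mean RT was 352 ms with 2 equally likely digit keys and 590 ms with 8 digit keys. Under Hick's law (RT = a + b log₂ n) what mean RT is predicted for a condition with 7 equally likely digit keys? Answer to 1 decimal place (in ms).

Fit slope and intercept:
  b = (590 − 352) / (log₂ 8 − log₂ 2) = 238 / (3 − 1) = 119.000 ms/bit
  a = 352 − 119.000 × 1 = 233.000 ms
Then RT(7) = 233.000 + 119.000 × log₂ 7 = 233.000 + 119.000 × 2.8074 ≈ 567.075 ms.

567.1 ms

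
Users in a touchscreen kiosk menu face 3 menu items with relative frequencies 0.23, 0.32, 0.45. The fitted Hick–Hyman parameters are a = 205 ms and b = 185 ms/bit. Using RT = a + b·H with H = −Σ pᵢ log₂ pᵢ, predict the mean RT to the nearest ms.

488 ms

H = 0.23·log₂(1/0.23) + 0.32·log₂(1/0.32) + 0.45·log₂(1/0.45) = 1.5321 bits.
RT = 205 + 185 × 1.5321 = 488.44 ms.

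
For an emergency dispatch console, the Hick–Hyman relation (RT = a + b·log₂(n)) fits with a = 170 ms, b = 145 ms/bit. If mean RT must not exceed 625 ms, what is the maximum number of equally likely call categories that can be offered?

145·log₂ n ≤ 625 − 170 = 455, giving log₂ n ≤ 3.1379 and n ≤ 8.803. The largest whole number is 8.

8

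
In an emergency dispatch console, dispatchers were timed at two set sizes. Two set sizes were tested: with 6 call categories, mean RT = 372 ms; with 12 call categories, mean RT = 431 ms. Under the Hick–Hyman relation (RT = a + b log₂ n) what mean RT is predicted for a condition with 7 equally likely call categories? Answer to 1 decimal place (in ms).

385.1 ms

RT is linear in log₂ n, so two points fix the line:
  b = (431 − 372) / (log₂ 12 − log₂ 6) = 59 / (3.5850 − 2.5850) = 59.000 ms/bit
  a = 372 − 59.000 × 2.5850 = 219.487 ms
Then RT(7) = 219.487 + 59.000 × log₂ 7 = 219.487 + 59.000 × 2.8074 ≈ 385.121 ms.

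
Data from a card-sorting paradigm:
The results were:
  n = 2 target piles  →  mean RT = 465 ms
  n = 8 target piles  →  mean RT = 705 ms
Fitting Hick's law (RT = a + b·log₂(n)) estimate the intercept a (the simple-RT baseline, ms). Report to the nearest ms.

345 ms

b = (RT₂ − RT₁)/(log₂ n₂ − log₂ n₁) = (705 − 465)/(3 − 1) = 120 ms/bit.
Intercept: a = 465 − 120·log₂(2) = 345.000 ms.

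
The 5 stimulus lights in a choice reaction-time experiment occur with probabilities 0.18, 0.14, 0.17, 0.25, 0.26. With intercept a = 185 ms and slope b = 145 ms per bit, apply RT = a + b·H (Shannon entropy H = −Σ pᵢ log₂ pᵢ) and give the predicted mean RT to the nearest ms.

Entropy contributions −pᵢ log₂ pᵢ: 0.4453, 0.3971, 0.4346, 0.5000, 0.5053; sum H = 2.2823 bits.
RT = a + bH = 185 + 145·2.2823 = 515.93 ms.

516 ms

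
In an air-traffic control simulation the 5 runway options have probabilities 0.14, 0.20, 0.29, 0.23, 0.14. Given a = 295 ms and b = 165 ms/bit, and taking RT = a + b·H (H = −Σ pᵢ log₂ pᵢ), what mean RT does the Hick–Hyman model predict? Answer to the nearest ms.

Entropy contributions −pᵢ log₂ pᵢ: 0.3971, 0.4644, 0.5179, 0.4877, 0.3971; sum H = 2.2642 bits.
RT = a + bH = 295 + 165·2.2642 = 668.59 ms.

669 ms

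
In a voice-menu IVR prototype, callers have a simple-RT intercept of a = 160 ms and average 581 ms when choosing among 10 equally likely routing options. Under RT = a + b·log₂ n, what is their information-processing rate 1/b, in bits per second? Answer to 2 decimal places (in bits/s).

7.89 bits/s

b = (581 − 160)/log₂ 10 = 421/3.3219 = 126.734 ms per bit = 0.12673 s/bit; the reciprocal is 7.891 bits/s.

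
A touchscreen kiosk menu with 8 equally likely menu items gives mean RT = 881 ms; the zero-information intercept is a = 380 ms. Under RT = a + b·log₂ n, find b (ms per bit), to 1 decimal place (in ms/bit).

8 alternatives carry log₂ 8 = 3 bits; the choice cost is 881 − 380 = 501 ms, so b = 501/3 = 167.000 ms/bit.

167.0 ms/bit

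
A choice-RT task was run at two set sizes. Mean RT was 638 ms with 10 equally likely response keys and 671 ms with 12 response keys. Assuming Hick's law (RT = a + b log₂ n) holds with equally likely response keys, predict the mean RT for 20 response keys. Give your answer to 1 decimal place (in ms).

RT is linear in log₂ n, so two points fix the line:
  b = (671 − 638) / (log₂ 12 − log₂ 10) = 33 / (3.5850 − 3.3219) = 125.459 ms/bit
  a = 638 − 125.459 × 3.3219 = 221.235 ms
Then RT(20) = 221.235 + 125.459 × log₂ 20 = 221.235 + 125.459 × 4.3219 ≈ 763.459 ms.

763.5 ms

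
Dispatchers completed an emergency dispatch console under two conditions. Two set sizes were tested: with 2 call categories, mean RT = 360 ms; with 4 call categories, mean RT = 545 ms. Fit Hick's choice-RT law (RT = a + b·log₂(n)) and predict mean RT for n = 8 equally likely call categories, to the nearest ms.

730 ms

With log₂ n on the abscissa the relation is linear; from the two conditions:
  b = (545 − 360) / (log₂ 4 − log₂ 2) = 185 / (2 − 1) = 185 ms/bit
  a = 360 − 185 × 1 = 175 ms
Then RT(8) = 175 + 185 × log₂ 8 = 175 + 185 × 3 ≈ 730.000 ms.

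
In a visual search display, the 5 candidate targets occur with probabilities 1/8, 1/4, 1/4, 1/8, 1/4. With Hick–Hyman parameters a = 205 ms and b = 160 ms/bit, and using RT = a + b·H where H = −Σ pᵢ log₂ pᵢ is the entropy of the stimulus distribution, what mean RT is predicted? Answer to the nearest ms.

565 ms

H = −Σ pᵢ log₂ pᵢ = 0.125·3 + 0.25·2 + 0.25·2 + 0.125·3 + 0.25·2 = 2.250 bits.
RT = 205 + 160 × 2.250 = 565.00 ms.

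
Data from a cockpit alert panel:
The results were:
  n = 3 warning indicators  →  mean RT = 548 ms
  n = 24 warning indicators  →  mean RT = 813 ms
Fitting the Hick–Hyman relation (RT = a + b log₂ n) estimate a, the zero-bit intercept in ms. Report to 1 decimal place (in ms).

408.0 ms

The slope on a log₂ axis is (813 − 548) / (4.5850 − 1.5850) = 88.333 ms/bit.
Intercept: a = 548 − 88.333·log₂(3) = 407.995 ms.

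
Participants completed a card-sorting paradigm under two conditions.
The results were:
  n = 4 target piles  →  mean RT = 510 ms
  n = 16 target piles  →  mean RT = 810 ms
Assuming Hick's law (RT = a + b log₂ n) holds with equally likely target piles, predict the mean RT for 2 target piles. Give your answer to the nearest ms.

360 ms

With log₂ n on the abscissa the relation is linear; from the two conditions:
  b = (810 − 510) / (log₂ 16 − log₂ 4) = 300 / (4 − 2) = 150 ms/bit
  a = 510 − 150 × 2 = 210 ms
Then RT(2) = 210 + 150 × log₂ 2 = 210 + 150 × 1 ≈ 360.000 ms.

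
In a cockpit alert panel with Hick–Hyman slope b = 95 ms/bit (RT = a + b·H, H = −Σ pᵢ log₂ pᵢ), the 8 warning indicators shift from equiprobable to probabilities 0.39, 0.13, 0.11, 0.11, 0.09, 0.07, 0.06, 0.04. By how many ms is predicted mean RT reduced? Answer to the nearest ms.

Equiprobable entropy H₀ = log₂ 8 = 3.0000 bits.
Skewed entropy H = −Σ pᵢ log₂ pᵢ = 2.6235 bits.
ΔRT = b·(H₀ − H) = 95 × 0.3765 = 35.77 ms.

36 ms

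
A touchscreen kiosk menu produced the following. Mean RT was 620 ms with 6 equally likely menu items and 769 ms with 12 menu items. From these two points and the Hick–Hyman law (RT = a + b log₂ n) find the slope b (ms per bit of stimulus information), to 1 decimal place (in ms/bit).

149.0 ms/bit

b = (RT₂ − RT₁)/(log₂ n₂ − log₂ n₁) = (769 − 620)/(3.5850 − 2.5850) = 149.000 ms/bit.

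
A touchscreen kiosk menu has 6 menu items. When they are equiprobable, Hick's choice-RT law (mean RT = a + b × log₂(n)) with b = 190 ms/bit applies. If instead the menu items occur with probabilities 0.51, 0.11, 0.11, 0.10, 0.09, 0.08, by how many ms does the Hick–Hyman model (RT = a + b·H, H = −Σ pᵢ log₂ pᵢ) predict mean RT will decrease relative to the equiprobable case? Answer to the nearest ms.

The RT saving is b·ΔH. Equiprobable H₀ = log₂(6) = 2.5850 bits; with the given probabilities H = 2.1324 bits.
b·(H₀ − H) = 190 × (2.5850 − 2.1324) = 85.99 ms.

86 ms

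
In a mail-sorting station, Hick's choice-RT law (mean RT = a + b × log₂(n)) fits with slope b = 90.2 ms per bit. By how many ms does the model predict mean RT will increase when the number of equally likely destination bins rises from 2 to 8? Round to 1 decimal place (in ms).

ΔRT = (a + b log₂ n₂) − (a + b log₂ n₁) = b·(log₂ n₂ − log₂ n₁).
log₂(8) − log₂(2) = log₂(8/2) = log₂(4) = 2.
ΔRT = 90.2 × 2.0000 = 180.400 ms.

180.4 ms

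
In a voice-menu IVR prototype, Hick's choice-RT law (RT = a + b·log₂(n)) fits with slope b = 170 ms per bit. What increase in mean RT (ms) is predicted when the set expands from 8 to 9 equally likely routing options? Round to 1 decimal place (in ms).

Only the slope matters, since a is common to both: ΔRT = b·log₂(n₂/n₁).
log₂(9) − log₂(8) = 3.1699 − 3 = 0.1699.
ΔRT = 170 × 0.1699 = 28.887 ms.

28.9 ms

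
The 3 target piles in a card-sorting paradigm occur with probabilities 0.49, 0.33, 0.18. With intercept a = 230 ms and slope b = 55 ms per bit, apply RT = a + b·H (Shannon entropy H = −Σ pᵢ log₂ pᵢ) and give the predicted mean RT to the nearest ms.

311 ms

H = 0.49·log₂(1/0.49) + 0.33·log₂(1/0.33) + 0.18·log₂(1/0.18) = 1.4774 bits.
RT = 230 + 55 × 1.4774 = 311.26 ms.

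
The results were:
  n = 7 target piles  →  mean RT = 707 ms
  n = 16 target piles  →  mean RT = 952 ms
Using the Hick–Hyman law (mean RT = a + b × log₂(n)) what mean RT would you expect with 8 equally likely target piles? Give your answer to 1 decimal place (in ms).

RT is linear in log₂ n, so two points fix the line:
  b = (952 − 707) / (log₂ 16 − log₂ 7) = 245 / (4 − 2.8074) = 205.426 ms/bit
  a = 707 − 205.426 × 2.8074 = 130.297 ms
Then RT(8) = 130.297 + 205.426 × log₂ 8 = 130.297 + 205.426 × 3 ≈ 746.574 ms.

746.6 ms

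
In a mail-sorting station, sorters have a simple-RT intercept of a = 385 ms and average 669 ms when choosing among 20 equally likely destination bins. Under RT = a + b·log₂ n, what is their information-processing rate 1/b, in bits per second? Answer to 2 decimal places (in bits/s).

15.22 bits/s

Choice component = 669 − 385 = 284 ms over log₂(20) = 4.3219 bits.
b = 284 / 4.3219 = 65.711 ms/bit, so 1/b = 15.218 bits/s.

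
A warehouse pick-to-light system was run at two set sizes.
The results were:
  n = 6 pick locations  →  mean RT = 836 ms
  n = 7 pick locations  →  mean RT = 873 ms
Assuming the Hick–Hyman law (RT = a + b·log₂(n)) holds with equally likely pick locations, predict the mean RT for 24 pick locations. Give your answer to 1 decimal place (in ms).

RT is linear in log₂ n, so two points fix the line:
  b = (873 − 836) / (log₂ 7 − log₂ 6) = 37 / (2.8074 − 2.5850) = 166.373 ms/bit
  a = 836 − 166.373 × 2.5850 = 405.933 ms
Then RT(24) = 405.933 + 166.373 × log₂ 24 = 405.933 + 166.373 × 4.5850 ≈ 1168.745 ms.

1168.7 ms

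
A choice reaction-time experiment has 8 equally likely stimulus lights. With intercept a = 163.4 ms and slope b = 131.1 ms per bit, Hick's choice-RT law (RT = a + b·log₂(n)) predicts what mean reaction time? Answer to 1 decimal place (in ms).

556.7 ms

log₂(8) = 3 bits, so RT = 163.4 + 131.1 × 3 ≈ 556.700 ms.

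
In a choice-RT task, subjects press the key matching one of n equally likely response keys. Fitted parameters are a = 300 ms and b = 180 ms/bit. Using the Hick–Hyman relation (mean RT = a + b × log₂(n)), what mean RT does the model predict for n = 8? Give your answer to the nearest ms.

840 ms

log₂(8) = 3 bits, so RT = 300 + 180 × 3 ≈ 840.000 ms.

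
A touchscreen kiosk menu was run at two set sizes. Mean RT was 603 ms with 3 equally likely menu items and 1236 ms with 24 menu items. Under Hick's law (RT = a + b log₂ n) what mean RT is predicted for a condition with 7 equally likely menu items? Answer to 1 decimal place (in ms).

RT is linear in log₂ n, so two points fix the line:
  b = (1236 − 603) / (log₂ 24 − log₂ 3) = 633 / (4.5850 − 1.5850) = 211.000 ms/bit
  a = 603 − 211.000 × 1.5850 = 268.573 ms
Then RT(7) = 268.573 + 211.000 × log₂ 7 = 268.573 + 211.000 × 2.8074 ≈ 860.925 ms.

860.9 ms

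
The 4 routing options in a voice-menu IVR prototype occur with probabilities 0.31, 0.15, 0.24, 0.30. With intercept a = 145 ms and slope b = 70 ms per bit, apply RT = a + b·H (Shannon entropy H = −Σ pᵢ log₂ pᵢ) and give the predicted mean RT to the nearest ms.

Entropy contributions −pᵢ log₂ pᵢ: 0.5238, 0.4105, 0.4941, 0.5211; sum H = 1.9496 bits.
RT = a + bH = 145 + 70·1.9496 = 281.47 ms.

281 ms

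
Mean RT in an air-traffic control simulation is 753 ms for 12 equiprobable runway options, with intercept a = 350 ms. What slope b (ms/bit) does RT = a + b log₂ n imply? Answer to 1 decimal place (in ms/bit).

112.4 ms/bit

12 alternatives carry log₂ 12 = 3.5850 bits; the choice cost is 753 − 350 = 403 ms, so b = 403/3.5850 = 112.414 ms/bit.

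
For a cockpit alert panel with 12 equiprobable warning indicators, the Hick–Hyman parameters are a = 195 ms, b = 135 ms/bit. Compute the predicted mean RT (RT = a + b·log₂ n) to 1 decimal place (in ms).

log₂(12) = 3.5850 bits, so RT = 195 + 135 × 3.5850 ≈ 678.970 ms.

679.0 ms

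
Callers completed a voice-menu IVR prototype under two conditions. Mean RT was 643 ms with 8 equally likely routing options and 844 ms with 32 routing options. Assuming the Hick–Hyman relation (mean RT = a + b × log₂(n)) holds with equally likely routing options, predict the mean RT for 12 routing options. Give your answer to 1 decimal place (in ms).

Fit slope and intercept:
  b = (844 − 643) / (log₂ 32 − log₂ 8) = 201 / (5 − 3) = 100.500 ms/bit
  a = 643 − 100.500 × 3 = 341.500 ms
Then RT(12) = 341.500 + 100.500 × log₂ 12 = 341.500 + 100.500 × 3.5850 ≈ 701.789 ms.

701.8 ms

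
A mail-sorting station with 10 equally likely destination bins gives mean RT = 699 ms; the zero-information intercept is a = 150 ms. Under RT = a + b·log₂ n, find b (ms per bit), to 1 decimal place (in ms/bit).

165.3 ms/bit

10 alternatives carry log₂ 10 = 3.3219 bits; the choice cost is 699 − 150 = 549 ms, so b = 549/3.3219 = 165.265 ms/bit.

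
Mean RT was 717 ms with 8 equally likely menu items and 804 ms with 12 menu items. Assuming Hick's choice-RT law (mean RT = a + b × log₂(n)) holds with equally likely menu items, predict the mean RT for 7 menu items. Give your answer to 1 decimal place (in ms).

With log₂ n on the abscissa the relation is linear; from the two conditions:
  b = (804 − 717) / (log₂ 12 − log₂ 8) = 87 / (3.5850 − 3) = 148.727 ms/bit
  a = 717 − 148.727 × 3 = 270.818 ms
Then RT(7) = 270.818 + 148.727 × log₂ 7 = 270.818 + 148.727 × 2.8074 ≈ 688.348 ms.

688.3 ms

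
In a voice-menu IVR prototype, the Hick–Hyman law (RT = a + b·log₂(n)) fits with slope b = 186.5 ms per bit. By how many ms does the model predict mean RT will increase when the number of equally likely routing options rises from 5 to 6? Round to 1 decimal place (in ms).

49.1 ms

Only the slope matters, since a is common to both: ΔRT = b·log₂(n₂/n₁).
log₂(6) − log₂(5) = 2.5850 − 2.3219 = 0.2630.
ΔRT = 186.5 × 0.2630 = 49.056 ms.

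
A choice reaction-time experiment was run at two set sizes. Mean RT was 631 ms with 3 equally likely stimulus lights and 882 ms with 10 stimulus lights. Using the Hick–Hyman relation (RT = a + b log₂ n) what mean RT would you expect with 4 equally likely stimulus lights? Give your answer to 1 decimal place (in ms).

691.0 ms

Fit slope and intercept:
  b = (882 − 631) / (log₂ 10 − log₂ 3) = 251 / (3.3219 − 1.5850) = 144.505 ms/bit
  a = 631 − 144.505 × 1.5850 = 401.965 ms
Then RT(4) = 401.965 + 144.505 × log₂ 4 = 401.965 + 144.505 × 2 ≈ 690.975 ms.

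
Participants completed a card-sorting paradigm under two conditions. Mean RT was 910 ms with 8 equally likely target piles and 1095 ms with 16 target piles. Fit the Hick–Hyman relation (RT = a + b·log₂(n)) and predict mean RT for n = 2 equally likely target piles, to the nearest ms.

Solve the two-equation system in a and b:
  b = (1095 − 910) / (log₂ 16 − log₂ 8) = 185 / (4 − 3) = 185 ms/bit
  a = 910 − 185 × 3 = 355 ms
Then RT(2) = 355 + 185 × log₂ 2 = 355 + 185 × 1 ≈ 540.000 ms.

540 ms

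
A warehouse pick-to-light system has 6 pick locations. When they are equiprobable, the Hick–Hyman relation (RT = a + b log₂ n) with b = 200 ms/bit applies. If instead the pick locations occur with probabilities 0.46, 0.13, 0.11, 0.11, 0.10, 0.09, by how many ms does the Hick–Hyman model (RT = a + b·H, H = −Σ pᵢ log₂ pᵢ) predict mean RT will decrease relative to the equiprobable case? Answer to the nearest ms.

68 ms

The RT saving is b·ΔH. Equiprobable H₀ = log₂(6) = 2.5850 bits; with the given probabilities H = 2.2434 bits.
b·(H₀ − H) = 200 × (2.5850 − 2.2434) = 68.31 ms.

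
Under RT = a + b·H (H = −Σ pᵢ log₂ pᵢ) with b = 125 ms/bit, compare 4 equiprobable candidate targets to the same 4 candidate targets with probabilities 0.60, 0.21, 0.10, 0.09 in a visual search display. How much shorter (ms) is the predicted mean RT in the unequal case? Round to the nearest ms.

The RT saving is b·ΔH. Equiprobable H₀ = log₂(4) = 2.0000 bits; with the given probabilities H = 1.5598 bits.
b·(H₀ − H) = 125 × (2.0000 − 1.5598) = 55.02 ms.

55 ms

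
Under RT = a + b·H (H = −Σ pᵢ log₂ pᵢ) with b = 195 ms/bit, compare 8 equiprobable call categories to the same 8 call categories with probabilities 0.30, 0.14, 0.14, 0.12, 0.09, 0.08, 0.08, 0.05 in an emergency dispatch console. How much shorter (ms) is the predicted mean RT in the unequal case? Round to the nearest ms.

The RT saving is b·ΔH. Equiprobable H₀ = log₂(8) = 3.0000 bits; with the given probabilities H = 2.7941 bits.
b·(H₀ − H) = 195 × (3.0000 − 2.7941) = 40.14 ms.

40 ms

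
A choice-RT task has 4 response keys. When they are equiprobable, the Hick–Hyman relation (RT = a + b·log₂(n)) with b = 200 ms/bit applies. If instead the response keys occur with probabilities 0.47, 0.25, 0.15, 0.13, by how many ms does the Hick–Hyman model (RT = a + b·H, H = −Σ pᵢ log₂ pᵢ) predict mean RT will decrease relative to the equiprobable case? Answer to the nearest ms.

39 ms

Equiprobable entropy H₀ = log₂ 4 = 2.0000 bits.
Skewed entropy H = −Σ pᵢ log₂ pᵢ = 1.8051 bits.
ΔRT = b·(H₀ − H) = 200 × 0.1949 = 38.97 ms.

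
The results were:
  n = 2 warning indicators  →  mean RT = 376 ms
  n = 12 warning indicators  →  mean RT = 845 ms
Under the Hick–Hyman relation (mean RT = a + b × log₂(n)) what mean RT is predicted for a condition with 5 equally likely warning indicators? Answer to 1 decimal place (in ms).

615.8 ms

Fit slope and intercept:
  b = (845 − 376) / (log₂ 12 − log₂ 2) = 469 / (3.5850 − 1) = 181.434 ms/bit
  a = 376 − 181.434 × 1 = 194.566 ms
Then RT(5) = 194.566 + 181.434 × log₂ 5 = 194.566 + 181.434 × 2.3219 ≈ 615.843 ms.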